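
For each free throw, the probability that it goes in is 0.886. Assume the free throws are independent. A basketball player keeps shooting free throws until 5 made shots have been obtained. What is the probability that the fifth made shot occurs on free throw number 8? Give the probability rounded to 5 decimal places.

0.02831

Y = trial on which the fifth success occurs; negative binomial, r=5, p=0.886.
P(Y=8) = C(7,4) · p^5 · (1−p)^3
= 35 · 0.54597 · 0.0014815 = 0.0283107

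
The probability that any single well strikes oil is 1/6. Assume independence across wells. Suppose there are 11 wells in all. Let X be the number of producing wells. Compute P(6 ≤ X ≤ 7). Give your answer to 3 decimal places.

X ~ Binomial(11, 0.166667); P(6 ≤ X ≤ 7) = Σ C(11,k) p^k (1−p)^(11−k) over k:
  k=6: C(11,6)·0.166667^6·0.833333^5 = 0.00398
  k=7: C(11,7)·0.166667^7·0.833333^4 = 0.00057
Total = 0.00455

0.005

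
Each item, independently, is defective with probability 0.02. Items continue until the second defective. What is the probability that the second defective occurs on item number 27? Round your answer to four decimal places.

Y = trial on which the second success occurs; negative binomial, r=2, p=0.02.
P(Y=27) = C(26,1) · p^2 · (1−p)^25
= 26 · 0.0004 · 0.60346 = 0.006276

0.0063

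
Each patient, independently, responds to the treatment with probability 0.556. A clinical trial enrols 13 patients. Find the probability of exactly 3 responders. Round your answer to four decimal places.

0.0146

X ~ Binomial(n=13, p=0.556).
P(X=3) = C(13,3) · p^3 · (1−p)^10
= 286 · 0.17188 · 0.00029773 = 0.014636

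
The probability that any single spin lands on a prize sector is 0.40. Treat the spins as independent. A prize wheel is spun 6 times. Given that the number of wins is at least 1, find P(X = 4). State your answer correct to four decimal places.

0.1450

X ~ Binomial(6, 0.40). Want P(X=4 | X≥1) = P(X=4) / P(X≥1).
P(X=4) = C(6,4)·0.40^4·0.60^2 = 0.138240
P(X≥1) = 1 − 0.046656 = 0.953344
Ratio = 0.138240 / 0.953344 = 0.145005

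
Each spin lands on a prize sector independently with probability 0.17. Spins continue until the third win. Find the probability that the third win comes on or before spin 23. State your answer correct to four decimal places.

0.7753

Finishing within 23 spins ⇔ at least 3 successes in the first 23. With X ~ Binomial(23, 0.17), P(Y ≤ 23) = 1 − P(X ≤ 2).
  k=0: C(23,0)·0.17^0·0.83^23 = 0.013766
  k=1: C(23,1)·0.17^1·0.83^22 = 0.064848
  k=2: C(23,2)·0.17^2·0.83^21 = 0.146103
1 − 0.224716 = 0.775284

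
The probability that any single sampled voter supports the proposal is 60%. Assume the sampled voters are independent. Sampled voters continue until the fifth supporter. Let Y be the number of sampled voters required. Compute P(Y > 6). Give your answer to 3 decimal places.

Needing more than 6 sampled voters ⇔ fewer than 5 successes in the first 6. With X ~ Binomial(6, 0.60), P(Y > 6) = P(X ≤ 4).
  k=0: C(6,0)·0.60^0·0.40^6 = 0.00410
  k=1: C(6,1)·0.60^1·0.40^5 = 0.03686
  k=2: C(6,2)·0.60^2·0.40^4 = 0.13824
  k=3: C(6,3)·0.60^3·0.40^3 = 0.27648
  k=4: C(6,4)·0.60^4·0.40^2 = 0.31104
P(X ≤ 4) = 0.76672

0.767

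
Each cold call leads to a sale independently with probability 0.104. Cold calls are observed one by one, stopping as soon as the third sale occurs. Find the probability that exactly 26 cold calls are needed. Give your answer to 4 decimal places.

0.0270

Y = trial on which the third success occurs; negative binomial, r=3, p=0.104.
P(Y=26) = C(25,2) · p^3 · (1−p)^23
= 300 · 0.0011249 · 0.079999 = 0.026996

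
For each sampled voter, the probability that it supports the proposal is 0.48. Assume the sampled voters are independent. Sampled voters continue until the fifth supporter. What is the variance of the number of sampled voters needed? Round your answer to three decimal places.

11.285

Y = total sampled voters until the fifth success; negative binomial with r=5, p=0.48.
Var(Y) = r(1−p)/p² = 5·0.52 / 0.48² = 11.28472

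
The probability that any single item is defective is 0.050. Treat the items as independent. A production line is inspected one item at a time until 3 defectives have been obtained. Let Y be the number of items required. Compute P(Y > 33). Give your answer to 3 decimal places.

0.773

Needing more than 33 items ⇔ fewer than 3 successes in the first 33. With X ~ Binomial(33, 0.05), P(Y > 33) = P(X ≤ 2).
  k=0: C(33,0)·0.05^0·0.95^33 = 0.18403
  k=1: C(33,1)·0.05^1·0.95^32 = 0.31962
  k=2: C(33,2)·0.05^2·0.95^31 = 0.26916
P(X ≤ 2) = 0.77281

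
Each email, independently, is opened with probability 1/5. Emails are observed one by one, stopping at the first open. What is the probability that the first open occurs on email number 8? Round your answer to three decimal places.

Geometric (trials to first success), p = 0.20.
P(Y = 8) = (1−p)^7 · p = 0.20972 · 0.20 = 0.04194

0.042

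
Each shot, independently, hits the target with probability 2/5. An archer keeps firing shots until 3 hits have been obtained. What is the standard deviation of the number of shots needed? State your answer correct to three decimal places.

Y = total shots until the third success; negative binomial with r=3, p=0.40.
SD(Y) = √[r(1−p)/p²] = √(11.25000) = 3.35410

3.354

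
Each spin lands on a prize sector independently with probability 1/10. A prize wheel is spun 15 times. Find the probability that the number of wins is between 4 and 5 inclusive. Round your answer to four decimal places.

X ~ Binomial(15, 0.10); P(4 ≤ X ≤ 5) = Σ C(15,k) p^k (1−p)^(15−k) over k:
  k=4: C(15,4)·0.10^4·0.90^11 = 0.042835
  k=5: C(15,5)·0.10^5·0.90^10 = 0.010471
Total = 0.053306

0.0533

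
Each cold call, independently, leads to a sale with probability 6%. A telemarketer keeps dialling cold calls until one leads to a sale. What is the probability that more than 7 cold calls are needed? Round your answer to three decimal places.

Y = number of cold calls to the first success; geometric, p = 0.06.
P(Y > 7) = P(first 7 all fail) = (1−p)^7 = 0.64848

0.648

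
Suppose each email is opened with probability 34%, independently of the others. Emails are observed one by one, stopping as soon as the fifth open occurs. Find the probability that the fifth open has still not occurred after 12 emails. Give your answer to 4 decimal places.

Needing more than 12 emails ⇔ fewer than 5 successes in the first 12. With X ~ Binomial(12, 0.34), P(Y > 12) = P(X ≤ 4).
  k=0: C(12,0)·0.34^0·0.66^12 = 0.006832
  k=1: C(12,1)·0.34^1·0.66^11 = 0.042232
  k=2: C(12,2)·0.34^2·0.66^10 = 0.119658
  k=3: C(12,3)·0.34^3·0.66^9 = 0.205473
  k=4: C(12,4)·0.34^4·0.66^8 = 0.238162
P(X ≤ 4) = 0.612357

0.6124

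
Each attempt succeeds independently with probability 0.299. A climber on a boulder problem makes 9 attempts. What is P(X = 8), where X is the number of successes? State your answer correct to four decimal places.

0.0004

X ~ Binomial(n=9, p=0.299).
P(X=8) = C(9,8) · p^8 · (1−p)^1
= 9 · 6.3881e-05 · 0.701 = 0.000403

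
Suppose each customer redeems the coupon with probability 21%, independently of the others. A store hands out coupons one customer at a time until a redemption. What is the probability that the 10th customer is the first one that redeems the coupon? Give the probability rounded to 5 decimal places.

Geometric (trials to first success), p = 0.21.
P(Y = 10) = (1−p)^9 · p = 0.11985 · 0.21 = 0.0251688

0.02517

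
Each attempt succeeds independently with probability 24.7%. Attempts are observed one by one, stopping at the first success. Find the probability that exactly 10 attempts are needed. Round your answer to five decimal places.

Geometric (trials to first success), p = 0.247.
P(Y = 10) = (1−p)^9 · p = 0.077831 · 0.247 = 0.0192244

0.01922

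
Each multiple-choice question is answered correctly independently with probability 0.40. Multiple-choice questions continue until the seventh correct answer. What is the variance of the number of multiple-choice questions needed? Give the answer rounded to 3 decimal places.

Y = total multiple-choice questions until the seventh success; negative binomial with r=7, p=0.40.
Var(Y) = r(1−p)/p² = 7·0.60 / 0.40² = 26.25000

26.250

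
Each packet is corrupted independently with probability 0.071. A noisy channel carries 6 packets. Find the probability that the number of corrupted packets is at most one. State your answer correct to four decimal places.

0.9376

X ~ Binomial(6, 0.071); P(X ≤ 1) = Σ C(6,k) p^k (1−p)^(6−k) over k:
  k=0: C(6,0)·0.071^0·0.929^6 = 0.642827
  k=1: C(6,1)·0.071^1·0.929^5 = 0.294773
Total = 0.937601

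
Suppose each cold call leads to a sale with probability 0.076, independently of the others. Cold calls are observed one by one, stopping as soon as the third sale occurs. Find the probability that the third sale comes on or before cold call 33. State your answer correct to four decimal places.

0.4634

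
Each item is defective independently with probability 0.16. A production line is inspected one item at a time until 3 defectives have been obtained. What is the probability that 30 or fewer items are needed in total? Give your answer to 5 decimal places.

Finishing within 30 items ⇔ at least 3 successes in the first 30. With X ~ Binomial(30, 0.16), P(Y ≤ 30) = 1 − P(X ≤ 2).
  k=0: C(30,0)·0.16^0·0.84^30 = 0.0053503
  k=1: C(30,1)·0.16^1·0.84^29 = 0.0305732
  k=2: C(30,2)·0.16^2·0.84^28 = 0.0844402
1 − 0.1203637 = 0.8796363

0.87964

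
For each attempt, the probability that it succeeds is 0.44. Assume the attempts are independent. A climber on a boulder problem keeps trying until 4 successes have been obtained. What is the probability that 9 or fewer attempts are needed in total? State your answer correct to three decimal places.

0.615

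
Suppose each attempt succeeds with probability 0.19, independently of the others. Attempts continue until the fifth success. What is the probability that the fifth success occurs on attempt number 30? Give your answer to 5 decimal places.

0.03031

Y = trial on which the fifth success occurs; negative binomial, r=5, p=0.19.
P(Y=30) = C(29,4) · p^5 · (1−p)^25
= 23751 · 0.00024761 · 0.0051538 = 0.0303093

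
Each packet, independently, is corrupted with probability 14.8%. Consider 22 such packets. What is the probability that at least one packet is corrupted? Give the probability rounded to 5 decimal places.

P(at least one) = 1 − P(none) = 1 − (1 − 0.148)^22
= 1 − 0.0294897 = 0.9705103

0.97051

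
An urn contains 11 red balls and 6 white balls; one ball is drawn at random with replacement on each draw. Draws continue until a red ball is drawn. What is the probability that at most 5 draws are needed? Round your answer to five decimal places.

0.99452

Y = number of draws to the first success; geometric, p = 0.647059.
P(Y ≤ 5) = 1 − (1−p)^5 = 1 − 0.0054766 = 0.9945234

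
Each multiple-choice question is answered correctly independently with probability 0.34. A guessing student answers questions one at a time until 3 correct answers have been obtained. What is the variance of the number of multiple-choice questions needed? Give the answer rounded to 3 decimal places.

17.128

Y = total multiple-choice questions until the third success; negative binomial with r=3, p=0.34.
Var(Y) = r(1−p)/p² = 3·0.66 / 0.34² = 17.12803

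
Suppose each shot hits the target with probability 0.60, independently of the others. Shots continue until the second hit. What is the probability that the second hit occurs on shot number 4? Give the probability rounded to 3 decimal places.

0.173

Y = trial on which the second success occurs; negative binomial, r=2, p=0.60.
P(Y=4) = C(3,1) · p^2 · (1−p)^2
= 3 · 0.36 · 0.16 = 0.17280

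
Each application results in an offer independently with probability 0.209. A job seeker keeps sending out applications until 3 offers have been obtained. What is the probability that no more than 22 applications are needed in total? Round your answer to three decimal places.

Finishing within 22 applications ⇔ at least 3 successes in the first 22. With X ~ Binomial(22, 0.209), P(Y ≤ 22) = 1 − P(X ≤ 2).
  k=0: C(22,0)·0.209^0·0.791^22 = 0.00575
  k=1: C(22,1)·0.209^1·0.791^21 = 0.03344
  k=2: C(22,2)·0.209^2·0.791^20 = 0.09278
1 − 0.13197 = 0.86803

0.868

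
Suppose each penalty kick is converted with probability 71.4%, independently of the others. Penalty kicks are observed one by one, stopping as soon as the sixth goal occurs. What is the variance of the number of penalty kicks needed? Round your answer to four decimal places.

Y = total penalty kicks until the sixth success; negative binomial with r=6, p=0.714.
Var(Y) = r(1−p)/p² = 6·0.286 / 0.714² = 3.366052

3.3661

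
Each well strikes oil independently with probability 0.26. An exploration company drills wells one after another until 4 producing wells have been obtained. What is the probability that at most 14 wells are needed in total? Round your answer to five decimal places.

0.51362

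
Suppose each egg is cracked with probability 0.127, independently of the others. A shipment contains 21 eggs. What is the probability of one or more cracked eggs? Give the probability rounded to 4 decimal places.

P(at least one) = 1 − P(none) = 1 − (1 − 0.127)^21
= 1 − 0.057716 = 0.942284

0.9423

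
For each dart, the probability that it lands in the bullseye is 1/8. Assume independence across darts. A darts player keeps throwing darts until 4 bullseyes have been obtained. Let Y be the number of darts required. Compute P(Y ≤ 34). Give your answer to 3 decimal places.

0.629

Finishing within 34 darts ⇔ at least 4 successes in the first 34. With X ~ Binomial(34, 0.125), P(Y ≤ 34) = 1 − P(X ≤ 3).
  k=0: C(34,0)·0.125^0·0.875^34 = 0.01067
  k=1: C(34,1)·0.125^1·0.875^33 = 0.05184
  k=2: C(34,2)·0.125^2·0.875^32 = 0.12219
  k=3: C(34,3)·0.125^3·0.875^31 = 0.18620
1 − 0.37090 = 0.62910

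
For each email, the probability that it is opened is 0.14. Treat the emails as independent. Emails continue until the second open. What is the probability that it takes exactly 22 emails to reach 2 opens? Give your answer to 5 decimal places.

0.02016

Y = trial on which the second success occurs; negative binomial, r=2, p=0.14.
P(Y=22) = C(21,1) · p^2 · (1−p)^20
= 21 · 0.0196 · 0.048974 = 0.0201579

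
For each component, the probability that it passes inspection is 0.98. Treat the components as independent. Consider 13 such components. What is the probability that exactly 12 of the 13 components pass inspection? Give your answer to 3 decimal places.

0.204

X ~ Binomial(n=13, p=0.98).
P(X=12) = C(13,12) · p^12 · (1−p)^1
= 13 · 0.78472 · 0.02 = 0.20403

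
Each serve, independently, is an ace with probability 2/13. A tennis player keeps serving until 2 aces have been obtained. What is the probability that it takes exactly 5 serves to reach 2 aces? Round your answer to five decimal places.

Y = trial on which the second success occurs; negative binomial, r=2, p=0.153846.
P(Y=5) = C(4,1) · p^2 · (1−p)^3
= 4 · 0.023669 · 0.60583 = 0.0573563

0.05736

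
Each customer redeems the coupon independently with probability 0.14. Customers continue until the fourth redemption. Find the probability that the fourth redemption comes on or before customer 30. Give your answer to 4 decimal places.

Finishing within 30 customers ⇔ at least 4 successes in the first 30. With X ~ Binomial(30, 0.14), P(Y ≤ 30) = 1 − P(X ≤ 3).
  k=0: C(30,0)·0.14^0·0.86^30 = 0.010838
  k=1: C(30,1)·0.14^1·0.86^29 = 0.052930
  k=2: C(30,2)·0.14^2·0.86^28 = 0.124940
  k=3: C(30,3)·0.14^3·0.86^27 = 0.189832
1 − 0.378540 = 0.621460

0.6215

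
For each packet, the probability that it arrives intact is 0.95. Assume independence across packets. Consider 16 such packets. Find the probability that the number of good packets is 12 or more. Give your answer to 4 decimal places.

X ~ Binomial(16, 0.95); P(X ≥ 12) = Σ C(16,k) p^k (1−p)^(16−k) over k:
  k=12: C(16,12)·0.95^12·0.05^4 = 0.006147
  k=13: C(16,13)·0.95^13·0.05^3 = 0.035934
  k=14: C(16,14)·0.95^14·0.05^2 = 0.146302
  k=15: C(16,15)·0.95^15·0.05^1 = 0.370633
  k=16: C(16,16)·0.95^16·0.05^0 = 0.440127
Total = 0.999143

0.9991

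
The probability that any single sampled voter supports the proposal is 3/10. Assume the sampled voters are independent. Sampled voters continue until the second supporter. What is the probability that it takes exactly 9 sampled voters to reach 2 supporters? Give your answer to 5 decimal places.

0.05930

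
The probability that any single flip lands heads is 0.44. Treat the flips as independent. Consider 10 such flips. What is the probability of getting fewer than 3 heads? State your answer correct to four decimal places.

X ~ Binomial(10, 0.44); P(X ≤ 2) = Σ C(10,k) p^k (1−p)^(10−k) over k:
  k=0: C(10,0)·0.44^0·0.56^10 = 0.003033
  k=1: C(10,1)·0.44^1·0.56^9 = 0.023831
  k=2: C(10,2)·0.44^2·0.56^8 = 0.084260
Total = 0.111124

0.1111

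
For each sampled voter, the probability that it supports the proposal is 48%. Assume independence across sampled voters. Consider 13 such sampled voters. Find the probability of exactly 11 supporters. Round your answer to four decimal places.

0.0066

X ~ Binomial(n=13, p=0.48).
P(X=11) = C(13,11) · p^11 · (1−p)^2
= 78 · 0.00031164 · 0.2704 = 0.006573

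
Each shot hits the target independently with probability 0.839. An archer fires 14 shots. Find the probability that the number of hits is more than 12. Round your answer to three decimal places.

X ~ Binomial(14, 0.839); P(X ≥ 13) = Σ C(14,k) p^k (1−p)^(14−k) over k:
  k=13: C(14,13)·0.839^13·0.161^1 = 0.23007
  k=14: C(14,14)·0.839^14·0.161^0 = 0.08564
Total = 0.31571

0.316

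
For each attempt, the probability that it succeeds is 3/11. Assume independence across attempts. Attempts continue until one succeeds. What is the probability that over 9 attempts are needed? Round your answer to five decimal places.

Y = number of attempts to the first success; geometric, p = 0.272727.
P(Y > 9) = P(first 9 all fail) = (1−p)^9 = 0.0569214

0.05692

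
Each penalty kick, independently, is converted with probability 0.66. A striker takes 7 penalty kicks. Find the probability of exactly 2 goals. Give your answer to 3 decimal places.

X ~ Binomial(n=7, p=0.66).
P(X=2) = C(7,2) · p^2 · (1−p)^5
= 21 · 0.4356 · 0.0045435 = 0.04156

0.042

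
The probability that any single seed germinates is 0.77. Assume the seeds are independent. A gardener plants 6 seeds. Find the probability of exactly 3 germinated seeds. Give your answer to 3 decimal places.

0.111

X ~ Binomial(n=6, p=0.77).
P(X=3) = C(6,3) · p^3 · (1−p)^3
= 20 · 0.45653 · 0.012167 = 0.11109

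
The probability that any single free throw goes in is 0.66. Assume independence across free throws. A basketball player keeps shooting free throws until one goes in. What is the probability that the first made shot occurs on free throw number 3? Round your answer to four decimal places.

Geometric (trials to first success), p = 0.66.
P(Y = 3) = (1−p)^2 · p = 0.1156 · 0.66 = 0.076296

0.0763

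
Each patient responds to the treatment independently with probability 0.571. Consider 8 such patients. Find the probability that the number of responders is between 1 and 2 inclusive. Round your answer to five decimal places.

0.06912

X ~ Binomial(8, 0.571); P(1 ≤ X ≤ 2) = Σ C(8,k) p^k (1−p)^(8−k) over k:
  k=1: C(8,1)·0.571^1·0.429^7 = 0.0122159
  k=2: C(8,2)·0.571^2·0.429^6 = 0.0569081
Total = 0.0691240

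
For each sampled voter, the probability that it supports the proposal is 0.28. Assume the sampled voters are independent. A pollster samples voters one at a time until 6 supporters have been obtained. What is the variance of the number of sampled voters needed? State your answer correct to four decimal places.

55.1020

Y = total sampled voters until the sixth success; negative binomial with r=6, p=0.28.
Var(Y) = r(1−p)/p² = 6·0.72 / 0.28² = 55.102041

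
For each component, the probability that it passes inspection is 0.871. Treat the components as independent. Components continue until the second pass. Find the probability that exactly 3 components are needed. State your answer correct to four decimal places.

0.1957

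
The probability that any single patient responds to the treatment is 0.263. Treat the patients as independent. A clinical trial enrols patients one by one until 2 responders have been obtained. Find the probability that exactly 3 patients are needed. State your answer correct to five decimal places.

Y = trial on which the second success occurs; negative binomial, r=2, p=0.263.
P(Y=3) = C(2,1) · p^2 · (1−p)^1
= 2 · 0.069169 · 0.737 = 0.1019551

0.10196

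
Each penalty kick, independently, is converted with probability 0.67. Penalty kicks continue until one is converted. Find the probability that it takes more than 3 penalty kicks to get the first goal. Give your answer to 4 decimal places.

0.0359

Y = number of penalty kicks to the first success; geometric, p = 0.67.
P(Y > 3) = P(first 3 all fail) = (1−p)^3 = 0.035937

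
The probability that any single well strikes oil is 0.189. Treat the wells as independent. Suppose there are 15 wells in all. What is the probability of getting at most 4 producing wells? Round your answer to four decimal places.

X ~ Binomial(15, 0.189); P(X ≤ 4) = Σ C(15,k) p^k (1−p)^(15−k) over k:
  k=0: C(15,0)·0.189^0·0.811^15 = 0.043183
  k=1: C(15,1)·0.189^1·0.811^14 = 0.150954
  k=2: C(15,2)·0.189^2·0.811^13 = 0.246254
  k=3: C(15,3)·0.189^3·0.811^12 = 0.248684
  k=4: C(15,4)·0.189^4·0.811^11 = 0.173864
Total = 0.862939

0.8629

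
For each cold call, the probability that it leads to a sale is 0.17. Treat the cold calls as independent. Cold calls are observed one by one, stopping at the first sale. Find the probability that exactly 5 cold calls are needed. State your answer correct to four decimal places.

0.0807

Geometric (trials to first success), p = 0.17.
P(Y = 5) = (1−p)^4 · p = 0.47458 · 0.17 = 0.080679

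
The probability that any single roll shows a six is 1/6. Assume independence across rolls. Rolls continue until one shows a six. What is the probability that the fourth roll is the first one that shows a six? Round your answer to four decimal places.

Geometric (trials to first success), p = 0.166667.
P(Y = 4) = (1−p)^3 · p = 0.5787 · 0.166667 = 0.096451

0.0965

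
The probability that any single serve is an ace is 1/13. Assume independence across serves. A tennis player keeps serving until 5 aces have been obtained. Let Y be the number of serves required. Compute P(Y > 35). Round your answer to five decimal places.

0.87201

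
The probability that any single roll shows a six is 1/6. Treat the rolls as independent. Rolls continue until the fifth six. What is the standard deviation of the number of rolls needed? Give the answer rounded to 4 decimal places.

12.2474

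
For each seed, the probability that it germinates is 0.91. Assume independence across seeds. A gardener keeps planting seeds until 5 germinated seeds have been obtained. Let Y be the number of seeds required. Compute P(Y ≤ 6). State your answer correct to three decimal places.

0.905

Finishing within 6 seeds ⇔ at least 5 successes in the first 6. With X ~ Binomial(6, 0.91), P(Y ≤ 6) = 1 − P(X ≤ 4).
  k=0: C(6,0)·0.91^0·0.09^6 = 0.00000
  k=1: C(6,1)·0.91^1·0.09^5 = 0.00003
  k=2: C(6,2)·0.91^2·0.09^4 = 0.00081
  k=3: C(6,3)·0.91^3·0.09^3 = 0.01099
  k=4: C(6,4)·0.91^4·0.09^2 = 0.08332
1 − 0.09515 = 0.90485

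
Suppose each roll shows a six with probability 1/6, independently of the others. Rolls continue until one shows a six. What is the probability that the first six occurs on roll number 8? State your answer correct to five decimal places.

Geometric (trials to first success), p = 0.166667.
P(Y = 8) = (1−p)^7 · p = 0.27908 · 0.166667 = 0.0465136

0.04651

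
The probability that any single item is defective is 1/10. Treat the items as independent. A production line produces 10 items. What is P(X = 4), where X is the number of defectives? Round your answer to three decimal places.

0.011

X ~ Binomial(n=10, p=0.10).
P(X=4) = C(10,4) · p^4 · (1−p)^6
= 210 · 0.0001 · 0.53144 = 0.01116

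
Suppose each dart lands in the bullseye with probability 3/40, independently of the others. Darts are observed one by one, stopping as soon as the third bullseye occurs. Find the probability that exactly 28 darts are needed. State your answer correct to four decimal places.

Y = trial on which the third success occurs; negative binomial, r=3, p=0.075.
P(Y=28) = C(27,2) · p^3 · (1−p)^25
= 351 · 0.00042187 · 0.14241 = 0.021088

0.0211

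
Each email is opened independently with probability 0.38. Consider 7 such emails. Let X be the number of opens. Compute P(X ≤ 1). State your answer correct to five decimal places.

0.18630

X ~ Binomial(7, 0.38); P(X ≤ 1) = Σ C(7,k) p^k (1−p)^(7−k) over k:
  k=0: C(7,0)·0.38^0·0.62^7 = 0.0352161
  k=1: C(7,1)·0.38^1·0.62^6 = 0.1510886
Total = 0.1863048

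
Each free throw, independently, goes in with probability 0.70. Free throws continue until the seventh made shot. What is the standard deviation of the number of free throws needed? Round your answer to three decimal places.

2.070

Y = total free throws until the seventh success; negative binomial with r=7, p=0.70.
SD(Y) = √[r(1−p)/p²] = √(4.28571) = 2.07020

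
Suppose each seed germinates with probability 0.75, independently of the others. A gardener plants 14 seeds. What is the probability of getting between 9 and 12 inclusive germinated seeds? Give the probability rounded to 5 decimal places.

0.78736

X ~ Binomial(14, 0.75); P(9 ≤ X ≤ 12) = Σ C(14,k) p^k (1−p)^(14−k) over k:
  k=9: C(14,9)·0.75^9·0.25^5 = 0.1467964
  k=10: C(14,10)·0.75^10·0.25^4 = 0.2201946
  k=11: C(14,11)·0.75^11·0.25^3 = 0.2402123
  k=12: C(14,12)·0.75^12·0.25^2 = 0.1801593
Total = 0.7873627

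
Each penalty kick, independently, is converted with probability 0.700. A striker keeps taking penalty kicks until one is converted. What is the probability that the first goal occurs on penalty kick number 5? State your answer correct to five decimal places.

0.00567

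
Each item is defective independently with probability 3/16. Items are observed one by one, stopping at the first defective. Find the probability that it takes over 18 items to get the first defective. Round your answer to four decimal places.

Y = number of items to the first success; geometric, p = 0.1875.
P(Y > 18) = P(first 18 all fail) = (1−p)^18 = 0.023813

0.0238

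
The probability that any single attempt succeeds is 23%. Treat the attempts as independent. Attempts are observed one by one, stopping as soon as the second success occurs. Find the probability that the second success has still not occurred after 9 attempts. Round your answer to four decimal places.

0.3509

Needing more than 9 attempts ⇔ fewer than 2 successes in the first 9. With X ~ Binomial(9, 0.23), P(Y > 9) = P(X ≤ 1).
  k=0: C(9,0)·0.23^0·0.77^9 = 0.095152
  k=1: C(9,1)·0.23^1·0.77^8 = 0.255797
P(X ≤ 1) = 0.350949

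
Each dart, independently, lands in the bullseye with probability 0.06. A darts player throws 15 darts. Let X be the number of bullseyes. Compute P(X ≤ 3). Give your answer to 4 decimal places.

0.9896

X ~ Binomial(15, 0.06); P(X ≤ 3) = Σ C(15,k) p^k (1−p)^(15−k) over k:
  k=0: C(15,0)·0.06^0·0.94^15 = 0.395292
  k=1: C(15,1)·0.06^1·0.94^14 = 0.378471
  k=2: C(15,2)·0.06^2·0.94^13 = 0.169104
  k=3: C(15,3)·0.06^3·0.94^12 = 0.046773
Total = 0.989640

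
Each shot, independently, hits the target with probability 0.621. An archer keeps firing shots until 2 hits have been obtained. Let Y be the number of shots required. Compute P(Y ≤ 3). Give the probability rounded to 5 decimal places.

0.67796

Finishing within 3 shots ⇔ at least 2 successes in the first 3. With X ~ Binomial(3, 0.621), P(Y ≤ 3) = 1 − P(X ≤ 1).
  k=0: C(3,0)·0.621^0·0.379^3 = 0.0544399
  k=1: C(3,1)·0.621^1·0.379^2 = 0.2676032
1 − 0.3220431 = 0.6779569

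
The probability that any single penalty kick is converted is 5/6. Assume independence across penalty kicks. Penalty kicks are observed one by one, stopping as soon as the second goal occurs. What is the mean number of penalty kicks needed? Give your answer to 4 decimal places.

Y = total penalty kicks until the second success; negative binomial with r=2, p=0.833333.
E[Y] = r / p = 2 / 0.833333 = 2.400000

2.4000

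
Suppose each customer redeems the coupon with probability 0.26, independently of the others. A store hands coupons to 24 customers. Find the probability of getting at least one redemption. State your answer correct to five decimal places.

0.99927

P(at least one) = 1 − P(none) = 1 − (1 − 0.26)^24
= 1 − 0.0007270 = 0.9992730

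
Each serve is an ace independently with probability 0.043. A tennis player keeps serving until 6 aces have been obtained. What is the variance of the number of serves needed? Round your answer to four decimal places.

3105.4624

Y = total serves until the sixth success; negative binomial with r=6, p=0.043.
Var(Y) = r(1−p)/p² = 6·0.957 / 0.043² = 3105.462412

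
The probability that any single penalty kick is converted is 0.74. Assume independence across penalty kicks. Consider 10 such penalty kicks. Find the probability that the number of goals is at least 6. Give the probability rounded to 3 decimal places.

X ~ Binomial(10, 0.74); P(X ≥ 6) = Σ C(10,k) p^k (1−p)^(10−k) over k:
  k=6: C(10,6)·0.74^6·0.26^4 = 0.15758
  k=7: C(10,7)·0.74^7·0.26^3 = 0.25629
  k=8: C(10,8)·0.74^8·0.26^2 = 0.27354
  k=9: C(10,9)·0.74^9·0.26^1 = 0.17301
  k=10: C(10,10)·0.74^10·0.26^0 = 0.04924
Total = 0.90965

0.910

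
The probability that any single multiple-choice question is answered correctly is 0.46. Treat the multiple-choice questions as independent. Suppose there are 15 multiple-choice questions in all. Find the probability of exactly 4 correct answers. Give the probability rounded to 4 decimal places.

0.0696

X ~ Binomial(n=15, p=0.46).
P(X=4) = C(15,4) · p^4 · (1−p)^11
= 1365 · 0.044775 · 0.0011385 = 0.069582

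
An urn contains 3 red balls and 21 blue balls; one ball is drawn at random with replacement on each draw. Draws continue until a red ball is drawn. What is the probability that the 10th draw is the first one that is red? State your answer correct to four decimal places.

Geometric (trials to first success), p = 0.125.
P(Y = 10) = (1−p)^9 · p = 0.30066 · 0.125 = 0.037582

0.0376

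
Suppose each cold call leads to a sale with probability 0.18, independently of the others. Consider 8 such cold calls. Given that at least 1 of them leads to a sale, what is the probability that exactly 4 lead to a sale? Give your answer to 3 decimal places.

0.042

X ~ Binomial(8, 0.18). Want P(X=4 | X≥1) = P(X=4) / P(X≥1).
P(X=4) = C(8,4)·0.18^4·0.82^4 = 0.03322
P(X≥1) = 1 − 0.20441 = 0.79559
Ratio = 0.03322 / 0.79559 = 0.04176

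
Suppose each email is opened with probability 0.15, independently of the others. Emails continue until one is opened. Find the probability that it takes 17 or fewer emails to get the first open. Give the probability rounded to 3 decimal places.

0.937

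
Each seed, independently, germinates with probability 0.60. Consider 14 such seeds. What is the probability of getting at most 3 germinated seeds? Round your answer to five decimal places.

X ~ Binomial(14, 0.60); P(X ≤ 3) = Σ C(14,k) p^k (1−p)^(14−k) over k:
  k=0: C(14,0)·0.60^0·0.40^14 = 0.0000027
  k=1: C(14,1)·0.60^1·0.40^13 = 0.0000564
  k=2: C(14,2)·0.60^2·0.40^12 = 0.0005496
  k=3: C(14,3)·0.60^3·0.40^11 = 0.0032977
Total = 0.0039064

0.00391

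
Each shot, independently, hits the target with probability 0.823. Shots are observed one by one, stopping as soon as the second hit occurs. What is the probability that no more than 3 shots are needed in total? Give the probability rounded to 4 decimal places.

Finishing within 3 shots ⇔ at least 2 successes in the first 3. With X ~ Binomial(3, 0.823), P(Y ≤ 3) = 1 − P(X ≤ 1).
  k=0: C(3,0)·0.823^0·0.177^3 = 0.005545
  k=1: C(3,1)·0.823^1·0.177^2 = 0.077351
1 − 0.082897 = 0.917103

0.9171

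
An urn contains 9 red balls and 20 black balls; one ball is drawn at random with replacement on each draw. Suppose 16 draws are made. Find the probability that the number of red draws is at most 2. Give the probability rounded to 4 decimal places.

X ~ Binomial(16, 0.310345); P(X ≤ 2) = Σ C(16,k) p^k (1−p)^(16−k) over k:
  k=0: C(16,0)·0.310345^0·0.689655^16 = 0.002619
  k=1: C(16,1)·0.310345^1·0.689655^15 = 0.018856
  k=2: C(16,2)·0.310345^2·0.689655^14 = 0.063638
Total = 0.085113

0.0851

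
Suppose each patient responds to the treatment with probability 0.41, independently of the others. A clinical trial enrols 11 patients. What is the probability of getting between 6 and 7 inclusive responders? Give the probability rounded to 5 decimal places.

0.23477

X ~ Binomial(11, 0.41); P(6 ≤ X ≤ 7) = Σ C(11,k) p^k (1−p)^(11−k) over k:
  k=6: C(11,6)·0.41^6·0.59^5 = 0.1568936
  k=7: C(11,7)·0.41^7·0.59^4 = 0.0778770
Total = 0.2347705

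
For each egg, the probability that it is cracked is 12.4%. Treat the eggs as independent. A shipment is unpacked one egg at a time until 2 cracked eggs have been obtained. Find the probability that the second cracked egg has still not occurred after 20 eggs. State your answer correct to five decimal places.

Needing more than 20 eggs ⇔ fewer than 2 successes in the first 20. With X ~ Binomial(20, 0.124), P(Y > 20) = P(X ≤ 1).
  k=0: C(20,0)·0.124^0·0.876^20 = 0.0708080
  k=1: C(20,1)·0.124^1·0.876^19 = 0.2004609
P(X ≤ 1) = 0.2712689

0.27127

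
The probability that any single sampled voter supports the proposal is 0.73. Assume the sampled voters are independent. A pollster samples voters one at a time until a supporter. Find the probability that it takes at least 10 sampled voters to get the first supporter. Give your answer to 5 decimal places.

Y = number of sampled voters to the first success; geometric, p = 0.73.
P(Y > 9) = P(first 9 all fail) = (1−p)^9 = 0.0000076

0.00001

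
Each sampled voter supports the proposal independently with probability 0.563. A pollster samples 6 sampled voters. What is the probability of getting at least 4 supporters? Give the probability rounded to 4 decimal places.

0.4680

X ~ Binomial(6, 0.563); P(X ≥ 4) = Σ C(6,k) p^k (1−p)^(6−k) over k:
  k=4: C(6,4)·0.563^4·0.437^2 = 0.287798
  k=5: C(6,5)·0.563^5·0.437^1 = 0.148311
  k=6: C(6,6)·0.563^6·0.437^0 = 0.031846
Total = 0.467955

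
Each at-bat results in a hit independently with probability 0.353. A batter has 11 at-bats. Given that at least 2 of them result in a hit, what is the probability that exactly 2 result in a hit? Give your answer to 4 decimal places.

X ~ Binomial(11, 0.353). Want P(X=2 | X≥2) = P(X=2) / P(X≥2).
P(X=2) = C(11,2)·0.353^2·0.647^9 = 0.136160
P(X≥2) = 1 − 0.008317 − 0.049913 = 0.941771
Ratio = 0.136160 / 0.941771 = 0.144579

0.1446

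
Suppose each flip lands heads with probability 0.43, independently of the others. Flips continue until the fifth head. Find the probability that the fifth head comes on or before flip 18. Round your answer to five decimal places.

Finishing within 18 flips ⇔ at least 5 successes in the first 18. With X ~ Binomial(18, 0.43), P(Y ≤ 18) = 1 − P(X ≤ 4).
  k=0: C(18,0)·0.43^0·0.57^18 = 0.0000403
  k=1: C(18,1)·0.43^1·0.57^17 = 0.0005478
  k=2: C(18,2)·0.43^2·0.57^16 = 0.0035126
  k=3: C(18,3)·0.43^3·0.57^15 = 0.0141325
  k=4: C(18,4)·0.43^4·0.57^14 = 0.0399800
1 − 0.0582132 = 0.9417868

0.94179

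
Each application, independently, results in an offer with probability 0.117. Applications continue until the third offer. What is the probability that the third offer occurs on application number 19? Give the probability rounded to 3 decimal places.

Y = trial on which the third success occurs; negative binomial, r=3, p=0.117.
P(Y=19) = C(18,2) · p^3 · (1−p)^16
= 153 · 0.0016016 · 0.13658 = 0.03347

0.033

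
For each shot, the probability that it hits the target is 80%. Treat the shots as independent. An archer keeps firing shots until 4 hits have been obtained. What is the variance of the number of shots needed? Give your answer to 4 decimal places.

Y = total shots until the fourth success; negative binomial with r=4, p=0.80.
Var(Y) = r(1−p)/p² = 4·0.20 / 0.80² = 1.250000

1.2500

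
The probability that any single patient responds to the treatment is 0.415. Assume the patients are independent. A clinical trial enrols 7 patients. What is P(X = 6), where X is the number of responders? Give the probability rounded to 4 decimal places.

0.0209

X ~ Binomial(n=7, p=0.415).
P(X=6) = C(7,6) · p^6 · (1−p)^1
= 7 · 0.0051084 · 0.585 = 0.020919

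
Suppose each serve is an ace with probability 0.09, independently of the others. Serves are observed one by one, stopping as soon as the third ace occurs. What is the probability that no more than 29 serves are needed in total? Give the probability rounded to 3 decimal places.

0.491

Finishing within 29 serves ⇔ at least 3 successes in the first 29. With X ~ Binomial(29, 0.09), P(Y ≤ 29) = 1 − P(X ≤ 2).
  k=0: C(29,0)·0.09^0·0.91^29 = 0.06489
  k=1: C(29,1)·0.09^1·0.91^28 = 0.18612
  k=2: C(29,2)·0.09^2·0.91^27 = 0.25771
1 − 0.50872 = 0.49128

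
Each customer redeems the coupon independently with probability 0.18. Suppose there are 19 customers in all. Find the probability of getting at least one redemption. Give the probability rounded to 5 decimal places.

0.97696

P(at least one) = 1 − P(none) = 1 − (1 − 0.18)^19
= 1 − 0.0230390 = 0.9769610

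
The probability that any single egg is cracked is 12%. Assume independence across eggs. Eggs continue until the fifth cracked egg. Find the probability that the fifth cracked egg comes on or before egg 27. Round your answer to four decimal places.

Finishing within 27 eggs ⇔ at least 5 successes in the first 27. With X ~ Binomial(27, 0.12), P(Y ≤ 27) = 1 − P(X ≤ 4).
  k=0: C(27,0)·0.12^0·0.88^27 = 0.031698
  k=1: C(27,1)·0.12^1·0.88^26 = 0.116706
  k=2: C(27,2)·0.12^2·0.88^25 = 0.206889
  k=3: C(27,3)·0.12^3·0.88^24 = 0.235101
  k=4: C(27,4)·0.12^4·0.88^23 = 0.192355
1 − 0.782749 = 0.217251

0.2173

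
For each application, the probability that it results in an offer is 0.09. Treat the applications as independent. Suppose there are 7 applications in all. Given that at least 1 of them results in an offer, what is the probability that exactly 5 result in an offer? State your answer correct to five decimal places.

0.00021

X ~ Binomial(7, 0.09). Want P(X=5 | X≥1) = P(X=5) / P(X≥1).
P(X=5) = C(7,5)·0.09^5·0.91^2 = 0.0001027
P(X≥1) = 1 − 0.5167610 = 0.4832390
Ratio = 0.0001027 / 0.4832390 = 0.0002125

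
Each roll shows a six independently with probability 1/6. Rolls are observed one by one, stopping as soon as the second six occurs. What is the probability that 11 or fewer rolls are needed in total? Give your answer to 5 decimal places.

Finishing within 11 rolls ⇔ at least 2 successes in the first 11. With X ~ Binomial(11, 0.166667), P(Y ≤ 11) = 1 − P(X ≤ 1).
  k=0: C(11,0)·0.166667^0·0.833333^11 = 0.1345880
  k=1: C(11,1)·0.166667^1·0.833333^10 = 0.2960936
1 − 0.4306816 = 0.5693184

0.56932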